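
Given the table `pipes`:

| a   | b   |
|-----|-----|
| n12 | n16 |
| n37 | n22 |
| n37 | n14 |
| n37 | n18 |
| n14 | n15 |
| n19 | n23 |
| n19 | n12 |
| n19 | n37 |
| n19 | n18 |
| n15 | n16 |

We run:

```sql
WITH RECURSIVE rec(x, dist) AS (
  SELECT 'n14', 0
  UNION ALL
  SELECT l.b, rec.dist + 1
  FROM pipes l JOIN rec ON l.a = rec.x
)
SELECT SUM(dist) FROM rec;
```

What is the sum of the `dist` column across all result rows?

3

Base: (n14, dist=0).
Iteration 1: edges from {n14} -> (n15, dist=1).
Iteration 2: edges from {n15} -> (n16, dist=2).
Iteration 3: no outgoing edges from {n16}; recursion stops.
SUM(dist) = 0 + 1 + 2 = 3.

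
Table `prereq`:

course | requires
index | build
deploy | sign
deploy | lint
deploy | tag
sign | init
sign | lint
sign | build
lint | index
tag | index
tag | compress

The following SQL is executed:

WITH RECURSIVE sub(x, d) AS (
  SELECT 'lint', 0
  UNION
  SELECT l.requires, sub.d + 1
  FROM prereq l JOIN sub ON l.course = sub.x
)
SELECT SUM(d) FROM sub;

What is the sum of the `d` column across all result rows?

3

Base: (lint, d=0).
Iteration 1: edges from {lint} -> (index, d=1).
Iteration 2: edges from {index} -> (build, d=2).
Iteration 3: no outgoing edges from {build}; recursion stops.
SUM(d) = 0 + 1 + 2 = 3.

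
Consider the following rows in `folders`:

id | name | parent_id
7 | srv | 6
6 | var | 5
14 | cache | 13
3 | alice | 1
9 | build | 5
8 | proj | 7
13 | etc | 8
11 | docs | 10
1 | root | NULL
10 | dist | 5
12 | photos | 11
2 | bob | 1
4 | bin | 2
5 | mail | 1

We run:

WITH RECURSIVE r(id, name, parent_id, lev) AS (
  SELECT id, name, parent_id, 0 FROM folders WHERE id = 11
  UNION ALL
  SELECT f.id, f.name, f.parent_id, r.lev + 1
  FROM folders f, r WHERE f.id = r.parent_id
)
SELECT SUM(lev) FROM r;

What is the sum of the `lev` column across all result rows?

Base: id=11 (docs), parent_id=10, lev 0.
Iteration 1: join on id=10 -> dist (id 10, parent_id=5, lev 1).
Iteration 2: join on id=5 -> mail (id 5, parent_id=1, lev 2).
Iteration 3: join on id=1 -> root (id 1, parent_id=NULL, lev 3).
Iteration 4: parent_id is NULL; no match; recursion stops.
SUM(lev) = 0 + 1 + 2 + 3 = 6.

6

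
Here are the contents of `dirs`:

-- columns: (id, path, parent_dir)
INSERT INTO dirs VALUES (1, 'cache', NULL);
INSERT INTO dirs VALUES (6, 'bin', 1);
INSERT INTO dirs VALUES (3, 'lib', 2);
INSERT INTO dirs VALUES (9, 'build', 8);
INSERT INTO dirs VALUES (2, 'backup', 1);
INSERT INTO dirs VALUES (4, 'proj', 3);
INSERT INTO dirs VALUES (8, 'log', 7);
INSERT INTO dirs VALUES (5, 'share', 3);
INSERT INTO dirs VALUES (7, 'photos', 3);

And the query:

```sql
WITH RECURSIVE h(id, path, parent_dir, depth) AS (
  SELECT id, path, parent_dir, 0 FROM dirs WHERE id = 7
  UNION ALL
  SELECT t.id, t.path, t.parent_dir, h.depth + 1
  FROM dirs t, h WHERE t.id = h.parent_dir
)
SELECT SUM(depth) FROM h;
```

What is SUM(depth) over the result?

Base: id=7 (photos), parent_dir=3, depth 0.
Iteration 1: join on id=3 -> lib (id 3, parent_dir=2, depth 1).
Iteration 2: join on id=2 -> backup (id 2, parent_dir=1, depth 2).
Iteration 3: join on id=1 -> cache (id 1, parent_dir=NULL, depth 3).
Iteration 4: parent_dir is NULL; no match; recursion stops.
SUM(depth) = 0 + 1 + 2 + 3 = 6.

6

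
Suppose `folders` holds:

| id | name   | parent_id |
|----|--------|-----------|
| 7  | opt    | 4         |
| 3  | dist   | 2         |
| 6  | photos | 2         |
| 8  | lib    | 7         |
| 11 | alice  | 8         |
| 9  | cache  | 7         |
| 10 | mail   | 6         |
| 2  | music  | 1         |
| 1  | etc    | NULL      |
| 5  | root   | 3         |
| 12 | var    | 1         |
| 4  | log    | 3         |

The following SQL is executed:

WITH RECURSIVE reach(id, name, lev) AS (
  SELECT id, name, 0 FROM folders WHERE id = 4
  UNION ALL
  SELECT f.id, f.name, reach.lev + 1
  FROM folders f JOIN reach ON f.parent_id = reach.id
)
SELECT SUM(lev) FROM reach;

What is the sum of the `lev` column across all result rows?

8

Base: id=4 (log) at lev 0.
Iteration 1: rows with parent_id in {4} -> opt (id 7, lev 1).
Iteration 2: rows with parent_id in {7} -> lib (id 8, lev 2), cache (id 9, lev 2).
Iteration 3: rows with parent_id in {8,9} -> alice (id 11, lev 3).
Iteration 4: no rows with parent_id in {11}; recursion stops.
SUM(lev) = 0 + 1 + 2 + 2 + 3 = 8.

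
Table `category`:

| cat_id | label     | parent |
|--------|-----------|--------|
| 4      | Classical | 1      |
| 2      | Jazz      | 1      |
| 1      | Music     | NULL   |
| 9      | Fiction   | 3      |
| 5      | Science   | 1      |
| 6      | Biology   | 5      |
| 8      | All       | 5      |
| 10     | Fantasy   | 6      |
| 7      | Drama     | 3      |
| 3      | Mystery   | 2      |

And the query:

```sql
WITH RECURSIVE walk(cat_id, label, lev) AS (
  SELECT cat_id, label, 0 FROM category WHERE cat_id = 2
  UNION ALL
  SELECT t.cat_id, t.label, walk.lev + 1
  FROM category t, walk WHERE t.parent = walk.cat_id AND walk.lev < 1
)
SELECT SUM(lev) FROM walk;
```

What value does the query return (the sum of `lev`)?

Base: cat_id=2 (Jazz) at lev 0.
Iteration 1: rows with parent in {2} -> Mystery (id 3, lev 1).
Iteration 2: lev < 1 fails for all current rows; recursion stops.
SUM(lev) = 0 + 1 = 1.

1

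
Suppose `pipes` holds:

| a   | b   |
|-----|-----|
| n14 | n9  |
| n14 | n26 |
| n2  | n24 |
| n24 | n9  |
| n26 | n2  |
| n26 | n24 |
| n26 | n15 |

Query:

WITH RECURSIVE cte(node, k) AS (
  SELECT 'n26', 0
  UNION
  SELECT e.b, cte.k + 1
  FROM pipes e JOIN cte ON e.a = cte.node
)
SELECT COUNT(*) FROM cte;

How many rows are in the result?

Base: (n26, k=0).
Iteration 1: edges from {n26} -> (n15, k=1), (n2, k=1), (n24, k=1).
Iteration 2: edges from {n15,n2,n24} -> (n24, k=2), (n9, k=2).
Iteration 3: edges from {n24,n9} -> (n9, k=3).
Iteration 4: no outgoing edges from {n9}; recursion stops.
Total rows emitted: 7.

7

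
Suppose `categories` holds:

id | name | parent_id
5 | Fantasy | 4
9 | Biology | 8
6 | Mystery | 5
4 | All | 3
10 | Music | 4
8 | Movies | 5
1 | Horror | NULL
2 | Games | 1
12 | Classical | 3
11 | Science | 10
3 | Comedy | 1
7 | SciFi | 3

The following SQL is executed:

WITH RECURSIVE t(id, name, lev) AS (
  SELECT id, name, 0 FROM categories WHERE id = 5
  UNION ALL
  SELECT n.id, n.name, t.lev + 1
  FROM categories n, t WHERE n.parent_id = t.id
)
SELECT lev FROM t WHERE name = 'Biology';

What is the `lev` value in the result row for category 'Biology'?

Base: id=5 (Fantasy) at lev 0.
Iteration 1: rows with parent_id in {5} -> Mystery (id 6, lev 1), Movies (id 8, lev 1).
Iteration 2: rows with parent_id in {6,8} -> Biology (id 9, lev 2).
Iteration 3: no rows with parent_id in {9}; recursion stops.

2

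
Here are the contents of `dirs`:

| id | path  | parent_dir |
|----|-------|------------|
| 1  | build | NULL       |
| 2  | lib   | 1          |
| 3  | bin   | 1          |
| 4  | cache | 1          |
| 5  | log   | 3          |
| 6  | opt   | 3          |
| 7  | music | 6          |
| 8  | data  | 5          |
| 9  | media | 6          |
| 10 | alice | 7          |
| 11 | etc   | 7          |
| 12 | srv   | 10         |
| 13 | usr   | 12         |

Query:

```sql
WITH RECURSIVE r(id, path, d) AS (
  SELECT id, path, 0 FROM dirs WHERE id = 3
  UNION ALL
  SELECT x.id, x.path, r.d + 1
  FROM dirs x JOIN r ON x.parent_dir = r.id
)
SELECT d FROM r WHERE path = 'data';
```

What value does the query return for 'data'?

2

Base: id=3 (bin) at d 0.
Iteration 1: rows with parent_dir in {3} -> log (id 5, d 1), opt (id 6, d 1).
Iteration 2: rows with parent_dir in {5,6} -> music (id 7, d 2), data (id 8, d 2), media (id 9, d 2).
Iteration 3: rows with parent_dir in {7,8,9} -> alice (id 10, d 3), etc (id 11, d 3).
Iteration 4: rows with parent_dir in {10,11} -> srv (id 12, d 4).
Iteration 5: rows with parent_dir in {12} -> usr (id 13, d 5).
Iteration 6: no rows with parent_dir in {13}; recursion stops.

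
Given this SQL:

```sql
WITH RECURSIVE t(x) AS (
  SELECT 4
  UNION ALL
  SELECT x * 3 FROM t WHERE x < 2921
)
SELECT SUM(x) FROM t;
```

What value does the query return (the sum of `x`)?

Base: x=4.
Iteration 1: 4 < 2921 holds -> x = 4 * 3 = 12.
Iteration 2: 12 < 2921 holds -> x = 12 * 3 = 36.
Iteration 3: 36 < 2921 holds -> x = 36 * 3 = 108.
Iteration 4: 108 < 2921 holds -> x = 108 * 3 = 324.
Iteration 5: 324 < 2921 holds -> x = 324 * 3 = 972.
Iteration 6: 972 < 2921 holds -> x = 972 * 3 = 2916.
Iteration 7: 2916 < 2921 holds -> x = 2916 * 3 = 8748.
Iteration 8: 8748 < 2921 fails; recursion stops.
SUM(x) = 4 + 12 + 36 + 108 + 324 + 972 + 2916 + 8748 = 13120.

13120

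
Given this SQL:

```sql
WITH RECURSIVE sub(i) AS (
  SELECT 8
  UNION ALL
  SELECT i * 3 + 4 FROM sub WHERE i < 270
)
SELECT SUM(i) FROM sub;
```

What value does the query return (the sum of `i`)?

1200

Base: i=8.
Iteration 1: 8 < 270 holds -> i = 8 * 3 + 4 = 28.
Iteration 2: 28 < 270 holds -> i = 28 * 3 + 4 = 88.
Iteration 3: 88 < 270 holds -> i = 88 * 3 + 4 = 268.
Iteration 4: 268 < 270 holds -> i = 268 * 3 + 4 = 808.
Iteration 5: 808 < 270 fails; recursion stops.
SUM(i) = 8 + 28 + 88 + 268 + 808 = 1200.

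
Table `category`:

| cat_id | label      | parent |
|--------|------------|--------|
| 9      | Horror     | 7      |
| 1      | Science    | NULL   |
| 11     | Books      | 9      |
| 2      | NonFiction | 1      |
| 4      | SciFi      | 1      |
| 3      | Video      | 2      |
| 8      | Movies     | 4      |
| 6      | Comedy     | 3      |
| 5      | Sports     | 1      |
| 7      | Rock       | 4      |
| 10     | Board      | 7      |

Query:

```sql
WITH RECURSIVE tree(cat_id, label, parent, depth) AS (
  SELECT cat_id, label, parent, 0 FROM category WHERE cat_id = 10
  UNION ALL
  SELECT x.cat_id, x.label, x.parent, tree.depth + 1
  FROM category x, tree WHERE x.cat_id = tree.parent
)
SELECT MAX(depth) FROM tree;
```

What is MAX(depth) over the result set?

3

Base: cat_id=10 (Board), parent=7, depth 0.
Iteration 1: join on cat_id=7 -> Rock (id 7, parent=4, depth 1).
Iteration 2: join on cat_id=4 -> SciFi (id 4, parent=1, depth 2).
Iteration 3: join on cat_id=1 -> Science (id 1, parent=NULL, depth 3).
Iteration 4: parent is NULL; no match; recursion stops.
depth values: 0, 1, 2, 3; the maximum is 3.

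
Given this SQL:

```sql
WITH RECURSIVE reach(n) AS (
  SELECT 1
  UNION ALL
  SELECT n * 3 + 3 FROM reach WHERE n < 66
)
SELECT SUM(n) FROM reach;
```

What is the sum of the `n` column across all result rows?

Base: n=1.
Iteration 1: 1 < 66 holds -> n = 1 * 3 + 3 = 6.
Iteration 2: 6 < 66 holds -> n = 6 * 3 + 3 = 21.
Iteration 3: 21 < 66 holds -> n = 21 * 3 + 3 = 66.
Iteration 4: 66 < 66 fails; recursion stops.
SUM(n) = 1 + 6 + 21 + 66 = 94.

94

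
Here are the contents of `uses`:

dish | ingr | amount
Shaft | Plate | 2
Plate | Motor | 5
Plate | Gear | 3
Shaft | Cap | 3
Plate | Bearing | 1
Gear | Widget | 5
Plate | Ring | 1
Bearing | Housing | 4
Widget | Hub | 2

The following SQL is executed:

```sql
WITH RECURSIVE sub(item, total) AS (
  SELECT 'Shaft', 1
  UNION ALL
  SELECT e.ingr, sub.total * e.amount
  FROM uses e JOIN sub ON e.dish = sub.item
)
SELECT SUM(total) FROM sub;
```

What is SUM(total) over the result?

124

Base: (Shaft, total=1).
Iteration 1: components of {Shaft} -> Cap = 1*3 = 3, Plate = 1*2 = 2.
Iteration 2: components of {Cap,Plate} -> Bearing = 2*1 = 2, Gear = 2*3 = 6, Motor = 2*5 = 10, Ring = 2*1 = 2.
Iteration 3: components of {Bearing,Gear,Motor,Ring} -> Housing = 2*4 = 8, Widget = 6*5 = 30.
Iteration 4: components of {Housing,Widget} -> Hub = 30*2 = 60.
Iteration 5: no further components; recursion stops.
SUM(total) = 1 + 2 + 3 + 10 + 6 + 2 + 2 + 30 + 8 + 60 = 124.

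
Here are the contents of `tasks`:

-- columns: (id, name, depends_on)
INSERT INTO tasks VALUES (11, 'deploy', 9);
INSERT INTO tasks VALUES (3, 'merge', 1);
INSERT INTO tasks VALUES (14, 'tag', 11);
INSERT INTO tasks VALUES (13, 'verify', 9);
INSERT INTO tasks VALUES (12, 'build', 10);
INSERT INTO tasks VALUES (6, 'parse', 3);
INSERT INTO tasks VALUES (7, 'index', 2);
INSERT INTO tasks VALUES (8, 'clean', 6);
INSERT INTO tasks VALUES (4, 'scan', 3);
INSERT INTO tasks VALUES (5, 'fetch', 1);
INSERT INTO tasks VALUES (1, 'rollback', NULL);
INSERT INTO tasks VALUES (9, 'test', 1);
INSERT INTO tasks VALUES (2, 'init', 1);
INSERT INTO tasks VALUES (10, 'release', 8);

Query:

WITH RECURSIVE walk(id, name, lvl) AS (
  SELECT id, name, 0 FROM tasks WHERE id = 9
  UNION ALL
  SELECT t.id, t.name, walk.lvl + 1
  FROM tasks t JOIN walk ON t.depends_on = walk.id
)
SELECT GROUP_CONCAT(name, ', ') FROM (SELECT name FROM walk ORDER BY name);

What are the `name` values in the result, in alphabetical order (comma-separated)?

deploy, tag, test, verify

Base: id=9 (test) at lvl 0.
Iteration 1: rows with depends_on in {9} -> deploy (id 11, lvl 1), verify (id 13, lvl 1).
Iteration 2: rows with depends_on in {11,13} -> tag (id 14, lvl 2).
Iteration 3: no rows with depends_on in {14}; recursion stops.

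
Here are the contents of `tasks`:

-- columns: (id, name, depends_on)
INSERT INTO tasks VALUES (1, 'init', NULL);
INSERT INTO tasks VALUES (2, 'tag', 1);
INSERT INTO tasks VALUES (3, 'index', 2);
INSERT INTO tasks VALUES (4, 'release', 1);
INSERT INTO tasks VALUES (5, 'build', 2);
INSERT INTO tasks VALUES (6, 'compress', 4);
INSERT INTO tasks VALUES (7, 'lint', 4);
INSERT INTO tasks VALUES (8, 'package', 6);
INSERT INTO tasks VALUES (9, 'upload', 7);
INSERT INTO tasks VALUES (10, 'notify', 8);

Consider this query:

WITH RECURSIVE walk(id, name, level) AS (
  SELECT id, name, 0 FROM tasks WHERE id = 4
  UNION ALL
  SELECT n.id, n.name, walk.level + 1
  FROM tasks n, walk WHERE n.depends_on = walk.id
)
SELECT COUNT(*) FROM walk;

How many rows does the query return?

6

Base: id=4 (release) at level 0.
Iteration 1: rows with depends_on in {4} -> compress (id 6, level 1), lint (id 7, level 1).
Iteration 2: rows with depends_on in {6,7} -> package (id 8, level 2), upload (id 9, level 2).
Iteration 3: rows with depends_on in {8,9} -> notify (id 10, level 3).
Iteration 4: no rows with depends_on in {10}; recursion stops.
Total rows emitted: 6.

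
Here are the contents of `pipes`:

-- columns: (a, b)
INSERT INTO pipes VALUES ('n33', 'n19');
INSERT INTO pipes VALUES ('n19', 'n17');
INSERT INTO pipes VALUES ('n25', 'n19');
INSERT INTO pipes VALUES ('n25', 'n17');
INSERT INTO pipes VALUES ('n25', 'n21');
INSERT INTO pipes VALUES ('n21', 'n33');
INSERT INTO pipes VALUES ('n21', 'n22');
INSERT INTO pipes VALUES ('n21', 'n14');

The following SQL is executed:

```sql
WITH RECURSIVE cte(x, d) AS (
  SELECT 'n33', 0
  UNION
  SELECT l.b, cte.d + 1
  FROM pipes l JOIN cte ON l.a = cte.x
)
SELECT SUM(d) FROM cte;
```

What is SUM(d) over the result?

3

Base: (n33, d=0).
Iteration 1: edges from {n33} -> (n19, d=1).
Iteration 2: edges from {n19} -> (n17, d=2).
Iteration 3: no outgoing edges from {n17}; recursion stops.
SUM(d) = 0 + 1 + 2 = 3.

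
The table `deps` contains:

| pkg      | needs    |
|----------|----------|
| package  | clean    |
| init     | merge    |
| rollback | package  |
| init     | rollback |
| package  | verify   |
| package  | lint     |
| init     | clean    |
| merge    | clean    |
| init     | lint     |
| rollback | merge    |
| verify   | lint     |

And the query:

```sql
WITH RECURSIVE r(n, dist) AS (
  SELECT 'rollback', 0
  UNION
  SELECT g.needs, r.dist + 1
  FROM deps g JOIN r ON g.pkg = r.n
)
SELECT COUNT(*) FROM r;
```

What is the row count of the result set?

7

Base: (rollback, dist=0).
Iteration 1: edges from {rollback} -> (merge, dist=1), (package, dist=1).
Iteration 2: edges from {merge,package} -> (clean, dist=2), (lint, dist=2), (verify, dist=2). [UNION drops 1 duplicate row(s)]
Iteration 3: edges from {clean,lint,verify} -> (lint, dist=3).
Iteration 4: no outgoing edges from {lint}; recursion stops.
Total rows emitted: 7.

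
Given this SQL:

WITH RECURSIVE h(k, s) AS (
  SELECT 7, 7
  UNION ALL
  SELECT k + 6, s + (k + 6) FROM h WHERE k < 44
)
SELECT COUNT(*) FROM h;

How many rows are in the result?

8

Base: k=7, s=7.
Iteration 1: 7 < 44 holds -> k = 7 + 6 = 13, s = 7 + 13 = 20.
Iteration 2: 13 < 44 holds -> k = 13 + 6 = 19, s = 20 + 19 = 39.
Iteration 3: 19 < 44 holds -> k = 19 + 6 = 25, s = 39 + 25 = 64.
Iteration 4: 25 < 44 holds -> k = 25 + 6 = 31, s = 64 + 31 = 95.
Iteration 5: 31 < 44 holds -> k = 31 + 6 = 37, s = 95 + 37 = 132.
Iteration 6: 37 < 44 holds -> k = 37 + 6 = 43, s = 132 + 43 = 175.
Iteration 7: 43 < 44 holds -> k = 43 + 6 = 49, s = 175 + 49 = 224.
Iteration 8: 49 < 44 fails; recursion stops.
Total rows emitted: 8.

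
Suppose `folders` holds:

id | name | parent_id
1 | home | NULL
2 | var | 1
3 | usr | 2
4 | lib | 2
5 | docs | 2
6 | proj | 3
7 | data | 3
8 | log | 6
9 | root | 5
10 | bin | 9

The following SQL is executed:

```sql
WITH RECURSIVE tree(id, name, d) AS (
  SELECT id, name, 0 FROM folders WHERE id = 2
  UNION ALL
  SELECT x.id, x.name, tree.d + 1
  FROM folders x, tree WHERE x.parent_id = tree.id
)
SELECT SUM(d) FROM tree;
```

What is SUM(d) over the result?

15

Base: id=2 (var) at d 0.
Iteration 1: rows with parent_id in {2} -> usr (id 3, d 1), lib (id 4, d 1), docs (id 5, d 1).
Iteration 2: rows with parent_id in {3,4,5} -> proj (id 6, d 2), data (id 7, d 2), root (id 9, d 2).
Iteration 3: rows with parent_id in {6,7,9} -> log (id 8, d 3), bin (id 10, d 3).
Iteration 4: no rows with parent_id in {8,10}; recursion stops.
SUM(d) = 0 + 1 + 1 + 1 + 2 + 2 + 2 + 3 + 3 = 15.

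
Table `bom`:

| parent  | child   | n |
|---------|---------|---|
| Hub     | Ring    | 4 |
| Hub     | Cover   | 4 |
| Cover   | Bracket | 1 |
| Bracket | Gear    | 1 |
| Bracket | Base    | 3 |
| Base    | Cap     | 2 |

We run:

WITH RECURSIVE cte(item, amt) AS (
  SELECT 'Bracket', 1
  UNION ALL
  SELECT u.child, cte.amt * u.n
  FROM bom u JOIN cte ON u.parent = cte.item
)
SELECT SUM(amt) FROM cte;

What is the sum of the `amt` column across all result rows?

Base: (Bracket, amt=1).
Iteration 1: components of {Bracket} -> Base = 1*3 = 3, Gear = 1*1 = 1.
Iteration 2: components of {Base,Gear} -> Cap = 3*2 = 6.
Iteration 3: no further components; recursion stops.
SUM(amt) = 1 + 1 + 3 + 6 = 11.

11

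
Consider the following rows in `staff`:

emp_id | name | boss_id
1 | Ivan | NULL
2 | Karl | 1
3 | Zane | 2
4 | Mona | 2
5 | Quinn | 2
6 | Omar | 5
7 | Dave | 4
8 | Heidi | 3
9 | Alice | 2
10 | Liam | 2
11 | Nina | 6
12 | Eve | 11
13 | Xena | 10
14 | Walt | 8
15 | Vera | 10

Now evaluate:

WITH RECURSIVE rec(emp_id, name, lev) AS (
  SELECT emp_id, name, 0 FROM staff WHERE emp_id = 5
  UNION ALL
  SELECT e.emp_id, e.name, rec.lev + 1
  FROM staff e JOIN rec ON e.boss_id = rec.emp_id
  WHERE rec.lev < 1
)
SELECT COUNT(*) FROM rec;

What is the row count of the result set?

Base: emp_id=5 (Quinn) at lev 0.
Iteration 1: rows with boss_id in {5} -> Omar (id 6, lev 1).
Iteration 2: lev < 1 fails for all current rows; recursion stops.
Total rows emitted: 2.

2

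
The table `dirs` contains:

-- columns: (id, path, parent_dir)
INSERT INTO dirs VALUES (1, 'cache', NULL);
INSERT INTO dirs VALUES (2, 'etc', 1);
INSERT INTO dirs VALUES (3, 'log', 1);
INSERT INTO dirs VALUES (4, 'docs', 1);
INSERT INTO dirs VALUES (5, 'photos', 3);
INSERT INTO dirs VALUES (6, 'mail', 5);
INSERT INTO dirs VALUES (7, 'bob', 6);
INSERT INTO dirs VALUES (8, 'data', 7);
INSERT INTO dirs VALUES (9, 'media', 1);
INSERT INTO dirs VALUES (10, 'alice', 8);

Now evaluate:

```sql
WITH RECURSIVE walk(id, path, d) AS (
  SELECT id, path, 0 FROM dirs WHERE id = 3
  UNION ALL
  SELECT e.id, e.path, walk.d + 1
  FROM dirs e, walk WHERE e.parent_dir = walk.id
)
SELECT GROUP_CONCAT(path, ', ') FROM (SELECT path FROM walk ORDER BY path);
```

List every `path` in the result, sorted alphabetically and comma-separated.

alice, bob, data, log, mail, photos

Base: id=3 (log) at d 0.
Iteration 1: rows with parent_dir in {3} -> photos (id 5, d 1).
Iteration 2: rows with parent_dir in {5} -> mail (id 6, d 2).
Iteration 3: rows with parent_dir in {6} -> bob (id 7, d 3).
Iteration 4: rows with parent_dir in {7} -> data (id 8, d 4).
Iteration 5: rows with parent_dir in {8} -> alice (id 10, d 5).
Iteration 6: no rows with parent_dir in {10}; recursion stops.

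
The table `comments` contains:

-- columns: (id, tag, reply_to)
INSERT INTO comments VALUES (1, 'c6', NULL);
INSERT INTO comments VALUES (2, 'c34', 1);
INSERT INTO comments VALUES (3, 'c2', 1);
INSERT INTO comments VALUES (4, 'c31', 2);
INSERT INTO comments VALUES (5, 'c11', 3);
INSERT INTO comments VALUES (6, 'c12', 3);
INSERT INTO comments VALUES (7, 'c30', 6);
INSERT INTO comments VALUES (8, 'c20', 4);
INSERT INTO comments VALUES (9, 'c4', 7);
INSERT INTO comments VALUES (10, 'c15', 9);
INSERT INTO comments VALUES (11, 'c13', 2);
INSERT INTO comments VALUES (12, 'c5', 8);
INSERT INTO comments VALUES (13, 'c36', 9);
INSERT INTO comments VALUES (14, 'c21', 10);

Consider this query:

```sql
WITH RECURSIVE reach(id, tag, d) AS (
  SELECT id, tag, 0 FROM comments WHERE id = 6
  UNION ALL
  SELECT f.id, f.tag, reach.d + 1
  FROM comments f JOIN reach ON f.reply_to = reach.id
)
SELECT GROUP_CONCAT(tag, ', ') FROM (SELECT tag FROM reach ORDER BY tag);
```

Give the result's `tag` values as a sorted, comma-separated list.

Base: id=6 (c12) at d 0.
Iteration 1: rows with reply_to in {6} -> c30 (id 7, d 1).
Iteration 2: rows with reply_to in {7} -> c4 (id 9, d 2).
Iteration 3: rows with reply_to in {9} -> c15 (id 10, d 3), c36 (id 13, d 3).
Iteration 4: rows with reply_to in {10,13} -> c21 (id 14, d 4).
Iteration 5: no rows with reply_to in {14}; recursion stops.

c12, c15, c21, c30, c36, c4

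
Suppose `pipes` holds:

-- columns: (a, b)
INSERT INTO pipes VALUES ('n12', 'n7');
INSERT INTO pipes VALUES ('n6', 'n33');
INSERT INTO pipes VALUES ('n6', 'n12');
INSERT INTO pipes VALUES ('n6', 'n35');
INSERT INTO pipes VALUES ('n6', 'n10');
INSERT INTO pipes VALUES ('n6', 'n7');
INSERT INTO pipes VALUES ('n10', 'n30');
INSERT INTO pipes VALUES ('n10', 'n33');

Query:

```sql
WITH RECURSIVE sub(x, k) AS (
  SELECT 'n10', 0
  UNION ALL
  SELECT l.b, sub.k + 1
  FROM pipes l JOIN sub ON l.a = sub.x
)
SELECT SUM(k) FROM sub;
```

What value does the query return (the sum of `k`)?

Base: (n10, k=0).
Iteration 1: edges from {n10} -> (n30, k=1), (n33, k=1).
Iteration 2: no outgoing edges from {n30,n33}; recursion stops.
SUM(k) = 0 + 1 + 1 = 2.

2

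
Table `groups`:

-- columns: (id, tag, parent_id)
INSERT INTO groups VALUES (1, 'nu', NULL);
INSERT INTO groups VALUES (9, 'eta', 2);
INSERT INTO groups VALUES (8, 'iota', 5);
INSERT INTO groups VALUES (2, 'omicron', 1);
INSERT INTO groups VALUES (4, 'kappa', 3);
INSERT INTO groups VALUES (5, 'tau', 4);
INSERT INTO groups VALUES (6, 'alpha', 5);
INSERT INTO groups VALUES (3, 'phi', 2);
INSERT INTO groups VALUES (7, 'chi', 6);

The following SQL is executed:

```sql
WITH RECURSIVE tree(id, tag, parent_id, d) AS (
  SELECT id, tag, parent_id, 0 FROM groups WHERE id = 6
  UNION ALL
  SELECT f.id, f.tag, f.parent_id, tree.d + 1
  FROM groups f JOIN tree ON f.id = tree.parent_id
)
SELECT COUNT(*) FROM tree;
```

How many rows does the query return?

Base: id=6 (alpha), parent_id=5, d 0.
Iteration 1: join on id=5 -> tau (id 5, parent_id=4, d 1).
Iteration 2: join on id=4 -> kappa (id 4, parent_id=3, d 2).
Iteration 3: join on id=3 -> phi (id 3, parent_id=2, d 3).
Iteration 4: join on id=2 -> omicron (id 2, parent_id=1, d 4).
Iteration 5: join on id=1 -> nu (id 1, parent_id=NULL, d 5).
Iteration 6: parent_id is NULL; no match; recursion stops.
Total rows emitted: 6.

6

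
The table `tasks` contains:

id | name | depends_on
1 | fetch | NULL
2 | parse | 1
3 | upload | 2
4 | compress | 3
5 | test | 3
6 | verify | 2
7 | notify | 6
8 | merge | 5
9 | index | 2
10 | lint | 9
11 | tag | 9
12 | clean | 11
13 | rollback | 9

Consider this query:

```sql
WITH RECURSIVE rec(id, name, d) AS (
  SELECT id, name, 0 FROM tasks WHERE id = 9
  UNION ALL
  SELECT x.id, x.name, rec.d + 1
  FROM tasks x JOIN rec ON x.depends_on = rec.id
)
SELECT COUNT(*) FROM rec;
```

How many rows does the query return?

Base: id=9 (index) at d 0.
Iteration 1: rows with depends_on in {9} -> lint (id 10, d 1), tag (id 11, d 1), rollback (id 13, d 1).
Iteration 2: rows with depends_on in {10,11,13} -> clean (id 12, d 2).
Iteration 3: no rows with depends_on in {12}; recursion stops.
Total rows emitted: 5.

5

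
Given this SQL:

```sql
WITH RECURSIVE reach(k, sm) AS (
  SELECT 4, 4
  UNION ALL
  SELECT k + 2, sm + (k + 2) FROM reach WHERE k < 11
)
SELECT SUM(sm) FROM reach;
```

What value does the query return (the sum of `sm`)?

100

Base: k=4, sm=4.
Iteration 1: 4 < 11 holds -> k = 4 + 2 = 6, sm = 4 + 6 = 10.
Iteration 2: 6 < 11 holds -> k = 6 + 2 = 8, sm = 10 + 8 = 18.
Iteration 3: 8 < 11 holds -> k = 8 + 2 = 10, sm = 18 + 10 = 28.
Iteration 4: 10 < 11 holds -> k = 10 + 2 = 12, sm = 28 + 12 = 40.
Iteration 5: 12 < 11 fails; recursion stops.
SUM(sm) = 4 + 10 + 18 + 28 + 40 = 100.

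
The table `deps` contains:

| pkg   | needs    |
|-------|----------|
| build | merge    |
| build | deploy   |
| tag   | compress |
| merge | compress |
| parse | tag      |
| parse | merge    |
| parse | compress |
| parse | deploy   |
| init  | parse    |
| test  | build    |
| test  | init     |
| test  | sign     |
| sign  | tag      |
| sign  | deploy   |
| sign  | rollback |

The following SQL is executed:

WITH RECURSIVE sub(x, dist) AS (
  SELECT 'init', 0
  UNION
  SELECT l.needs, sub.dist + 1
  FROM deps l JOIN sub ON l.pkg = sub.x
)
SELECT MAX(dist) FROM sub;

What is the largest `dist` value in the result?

Base: (init, dist=0).
Iteration 1: edges from {init} -> (parse, dist=1).
Iteration 2: edges from {parse} -> (compress, dist=2), (deploy, dist=2), (merge, dist=2), (tag, dist=2).
Iteration 3: edges from {compress,deploy,merge,tag} -> (compress, dist=3). [UNION drops 1 duplicate row(s)]
Iteration 4: no outgoing edges from {compress}; recursion stops.
dist values: 0, 1, 2, 2, 2, 2, 3; the maximum is 3.

3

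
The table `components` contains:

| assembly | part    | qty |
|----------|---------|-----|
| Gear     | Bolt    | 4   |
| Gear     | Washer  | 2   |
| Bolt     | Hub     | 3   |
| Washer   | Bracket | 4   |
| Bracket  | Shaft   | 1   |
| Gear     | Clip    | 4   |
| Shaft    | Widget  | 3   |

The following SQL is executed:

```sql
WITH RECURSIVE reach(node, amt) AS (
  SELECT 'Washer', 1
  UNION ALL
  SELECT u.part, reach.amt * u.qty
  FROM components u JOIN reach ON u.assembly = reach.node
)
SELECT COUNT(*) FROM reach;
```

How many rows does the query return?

4

Base: (Washer, amt=1).
Iteration 1: components of {Washer} -> Bracket = 1*4 = 4.
Iteration 2: components of {Bracket} -> Shaft = 4*1 = 4.
Iteration 3: components of {Shaft} -> Widget = 4*3 = 12.
Iteration 4: no further components; recursion stops.
Total rows emitted: 4.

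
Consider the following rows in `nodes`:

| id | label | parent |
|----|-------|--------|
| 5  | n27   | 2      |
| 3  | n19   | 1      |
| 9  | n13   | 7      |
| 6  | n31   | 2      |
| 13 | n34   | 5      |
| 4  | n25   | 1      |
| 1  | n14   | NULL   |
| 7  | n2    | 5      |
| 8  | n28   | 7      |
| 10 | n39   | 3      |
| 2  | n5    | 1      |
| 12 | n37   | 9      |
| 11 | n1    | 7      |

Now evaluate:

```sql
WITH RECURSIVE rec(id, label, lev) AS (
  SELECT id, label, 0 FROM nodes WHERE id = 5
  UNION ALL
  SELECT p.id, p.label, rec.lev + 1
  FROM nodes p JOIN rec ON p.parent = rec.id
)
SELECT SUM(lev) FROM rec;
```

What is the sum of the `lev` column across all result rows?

Base: id=5 (n27) at lev 0.
Iteration 1: rows with parent in {5} -> n2 (id 7, lev 1), n34 (id 13, lev 1).
Iteration 2: rows with parent in {7,13} -> n28 (id 8, lev 2), n13 (id 9, lev 2), n1 (id 11, lev 2).
Iteration 3: rows with parent in {8,9,11} -> n37 (id 12, lev 3).
Iteration 4: no rows with parent in {12}; recursion stops.
SUM(lev) = 0 + 1 + 1 + 2 + 2 + 2 + 3 = 11.

11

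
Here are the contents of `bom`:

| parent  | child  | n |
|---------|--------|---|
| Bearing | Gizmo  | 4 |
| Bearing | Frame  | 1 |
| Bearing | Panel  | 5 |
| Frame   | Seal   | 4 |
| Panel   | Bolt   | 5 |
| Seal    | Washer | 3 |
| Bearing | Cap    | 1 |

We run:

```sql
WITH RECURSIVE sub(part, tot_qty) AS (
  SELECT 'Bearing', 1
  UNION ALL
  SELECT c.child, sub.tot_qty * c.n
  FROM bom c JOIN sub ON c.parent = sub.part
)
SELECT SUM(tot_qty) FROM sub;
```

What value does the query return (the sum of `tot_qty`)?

53

Base: (Bearing, tot_qty=1).
Iteration 1: components of {Bearing} -> Cap = 1*1 = 1, Frame = 1*1 = 1, Gizmo = 1*4 = 4, Panel = 1*5 = 5.
Iteration 2: components of {Cap,Frame,Gizmo,Panel} -> Bolt = 5*5 = 25, Seal = 1*4 = 4.
Iteration 3: components of {Bolt,Seal} -> Washer = 4*3 = 12.
Iteration 4: no further components; recursion stops.
SUM(tot_qty) = 1 + 4 + 1 + 5 + 1 + 4 + 25 + 12 = 53.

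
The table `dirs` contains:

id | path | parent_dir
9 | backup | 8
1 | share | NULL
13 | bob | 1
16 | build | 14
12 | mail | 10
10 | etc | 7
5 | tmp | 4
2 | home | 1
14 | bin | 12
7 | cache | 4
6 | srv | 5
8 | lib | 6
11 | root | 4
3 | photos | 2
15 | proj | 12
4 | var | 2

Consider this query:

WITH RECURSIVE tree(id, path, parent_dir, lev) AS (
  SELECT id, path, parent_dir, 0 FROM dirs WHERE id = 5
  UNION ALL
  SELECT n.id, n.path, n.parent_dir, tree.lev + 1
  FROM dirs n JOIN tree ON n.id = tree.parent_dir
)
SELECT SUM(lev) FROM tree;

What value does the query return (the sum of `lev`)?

6

Base: id=5 (tmp), parent_dir=4, lev 0.
Iteration 1: join on id=4 -> var (id 4, parent_dir=2, lev 1).
Iteration 2: join on id=2 -> home (id 2, parent_dir=1, lev 2).
Iteration 3: join on id=1 -> share (id 1, parent_dir=NULL, lev 3).
Iteration 4: parent_dir is NULL; no match; recursion stops.
SUM(lev) = 0 + 1 + 2 + 3 = 6.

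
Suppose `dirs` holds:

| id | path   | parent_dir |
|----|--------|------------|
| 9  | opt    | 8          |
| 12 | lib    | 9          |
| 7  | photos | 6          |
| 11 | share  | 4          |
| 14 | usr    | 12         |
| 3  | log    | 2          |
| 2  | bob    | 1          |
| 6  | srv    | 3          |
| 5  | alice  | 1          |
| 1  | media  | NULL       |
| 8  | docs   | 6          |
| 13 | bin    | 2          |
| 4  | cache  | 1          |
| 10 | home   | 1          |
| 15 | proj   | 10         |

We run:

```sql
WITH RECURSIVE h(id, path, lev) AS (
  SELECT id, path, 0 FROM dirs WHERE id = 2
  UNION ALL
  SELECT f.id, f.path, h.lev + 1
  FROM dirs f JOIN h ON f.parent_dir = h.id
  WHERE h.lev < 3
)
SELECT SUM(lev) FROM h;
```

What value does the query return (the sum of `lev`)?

Base: id=2 (bob) at lev 0.
Iteration 1: rows with parent_dir in {2} -> log (id 3, lev 1), bin (id 13, lev 1).
Iteration 2: rows with parent_dir in {3,13} -> srv (id 6, lev 2).
Iteration 3: rows with parent_dir in {6} -> photos (id 7, lev 3), docs (id 8, lev 3).
Iteration 4: lev < 3 fails for all current rows; recursion stops.
SUM(lev) = 0 + 1 + 1 + 2 + 3 + 3 = 10.

10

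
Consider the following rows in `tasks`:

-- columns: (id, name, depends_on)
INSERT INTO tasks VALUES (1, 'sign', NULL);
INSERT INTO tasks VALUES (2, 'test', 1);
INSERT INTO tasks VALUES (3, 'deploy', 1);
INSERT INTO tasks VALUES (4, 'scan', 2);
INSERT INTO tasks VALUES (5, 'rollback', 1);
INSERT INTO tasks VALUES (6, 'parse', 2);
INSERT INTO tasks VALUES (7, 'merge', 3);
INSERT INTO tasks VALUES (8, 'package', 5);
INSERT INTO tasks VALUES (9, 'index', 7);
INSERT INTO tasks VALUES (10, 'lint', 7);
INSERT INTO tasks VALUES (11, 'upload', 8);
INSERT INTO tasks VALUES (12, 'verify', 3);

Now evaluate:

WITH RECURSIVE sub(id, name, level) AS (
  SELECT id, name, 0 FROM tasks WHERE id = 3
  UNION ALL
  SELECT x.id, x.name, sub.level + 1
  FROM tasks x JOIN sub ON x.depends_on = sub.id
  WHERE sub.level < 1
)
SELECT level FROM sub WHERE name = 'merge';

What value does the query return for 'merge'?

1

Base: id=3 (deploy) at level 0.
Iteration 1: rows with depends_on in {3} -> merge (id 7, level 1), verify (id 12, level 1).
Iteration 2: level < 1 fails for all current rows; recursion stops.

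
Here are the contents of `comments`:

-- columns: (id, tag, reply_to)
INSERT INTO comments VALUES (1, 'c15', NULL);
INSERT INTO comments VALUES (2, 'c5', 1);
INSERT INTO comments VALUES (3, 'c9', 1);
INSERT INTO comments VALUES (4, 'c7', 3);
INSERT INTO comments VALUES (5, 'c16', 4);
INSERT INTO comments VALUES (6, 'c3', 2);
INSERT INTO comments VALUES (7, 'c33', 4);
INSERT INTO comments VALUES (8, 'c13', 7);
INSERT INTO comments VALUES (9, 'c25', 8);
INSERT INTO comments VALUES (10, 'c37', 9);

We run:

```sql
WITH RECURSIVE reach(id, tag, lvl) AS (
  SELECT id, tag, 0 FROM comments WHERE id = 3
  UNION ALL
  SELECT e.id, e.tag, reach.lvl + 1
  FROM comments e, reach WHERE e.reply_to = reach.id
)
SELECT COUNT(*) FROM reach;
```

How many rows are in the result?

Base: id=3 (c9) at lvl 0.
Iteration 1: rows with reply_to in {3} -> c7 (id 4, lvl 1).
Iteration 2: rows with reply_to in {4} -> c16 (id 5, lvl 2), c33 (id 7, lvl 2).
Iteration 3: rows with reply_to in {5,7} -> c13 (id 8, lvl 3).
Iteration 4: rows with reply_to in {8} -> c25 (id 9, lvl 4).
Iteration 5: rows with reply_to in {9} -> c37 (id 10, lvl 5).
Iteration 6: no rows with reply_to in {10}; recursion stops.
Total rows emitted: 7.

7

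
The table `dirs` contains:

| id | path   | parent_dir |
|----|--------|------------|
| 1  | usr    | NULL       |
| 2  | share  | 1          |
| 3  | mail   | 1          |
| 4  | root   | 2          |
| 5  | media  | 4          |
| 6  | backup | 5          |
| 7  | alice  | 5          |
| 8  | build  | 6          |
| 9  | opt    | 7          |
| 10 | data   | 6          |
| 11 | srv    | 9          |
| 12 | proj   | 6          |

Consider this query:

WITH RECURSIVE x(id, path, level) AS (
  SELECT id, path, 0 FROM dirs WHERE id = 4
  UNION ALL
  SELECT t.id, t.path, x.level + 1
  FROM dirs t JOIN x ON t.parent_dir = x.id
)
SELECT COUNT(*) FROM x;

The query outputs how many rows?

9

Base: id=4 (root) at level 0.
Iteration 1: rows with parent_dir in {4} -> media (id 5, level 1).
Iteration 2: rows with parent_dir in {5} -> backup (id 6, level 2), alice (id 7, level 2).
Iteration 3: rows with parent_dir in {6,7} -> build (id 8, level 3), opt (id 9, level 3), data (id 10, level 3), proj (id 12, level 3).
Iteration 4: rows with parent_dir in {8,9,10,12} -> srv (id 11, level 4).
Iteration 5: no rows with parent_dir in {11}; recursion stops.
Total rows emitted: 9.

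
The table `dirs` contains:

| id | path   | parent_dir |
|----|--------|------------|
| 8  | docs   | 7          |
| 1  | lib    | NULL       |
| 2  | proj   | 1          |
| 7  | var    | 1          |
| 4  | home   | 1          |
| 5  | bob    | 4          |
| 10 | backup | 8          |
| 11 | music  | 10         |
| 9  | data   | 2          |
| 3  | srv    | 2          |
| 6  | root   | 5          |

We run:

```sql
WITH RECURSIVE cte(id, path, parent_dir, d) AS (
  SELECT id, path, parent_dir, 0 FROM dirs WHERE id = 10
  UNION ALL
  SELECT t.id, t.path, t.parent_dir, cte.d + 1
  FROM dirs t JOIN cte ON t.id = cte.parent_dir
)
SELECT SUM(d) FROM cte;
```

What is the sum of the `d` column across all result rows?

Base: id=10 (backup), parent_dir=8, d 0.
Iteration 1: join on id=8 -> docs (id 8, parent_dir=7, d 1).
Iteration 2: join on id=7 -> var (id 7, parent_dir=1, d 2).
Iteration 3: join on id=1 -> lib (id 1, parent_dir=NULL, d 3).
Iteration 4: parent_dir is NULL; no match; recursion stops.
SUM(d) = 0 + 1 + 2 + 3 = 6.

6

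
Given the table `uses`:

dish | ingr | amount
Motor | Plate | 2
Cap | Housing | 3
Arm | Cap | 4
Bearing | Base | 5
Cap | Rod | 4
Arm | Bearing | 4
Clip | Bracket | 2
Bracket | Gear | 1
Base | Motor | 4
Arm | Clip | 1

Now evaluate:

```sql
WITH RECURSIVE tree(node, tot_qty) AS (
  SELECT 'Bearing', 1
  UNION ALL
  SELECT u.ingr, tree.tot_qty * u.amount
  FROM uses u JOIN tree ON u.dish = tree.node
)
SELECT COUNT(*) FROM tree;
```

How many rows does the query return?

Base: (Bearing, tot_qty=1).
Iteration 1: components of {Bearing} -> Base = 1*5 = 5.
Iteration 2: components of {Base} -> Motor = 5*4 = 20.
Iteration 3: components of {Motor} -> Plate = 20*2 = 40.
Iteration 4: no further components; recursion stops.
Total rows emitted: 4.

4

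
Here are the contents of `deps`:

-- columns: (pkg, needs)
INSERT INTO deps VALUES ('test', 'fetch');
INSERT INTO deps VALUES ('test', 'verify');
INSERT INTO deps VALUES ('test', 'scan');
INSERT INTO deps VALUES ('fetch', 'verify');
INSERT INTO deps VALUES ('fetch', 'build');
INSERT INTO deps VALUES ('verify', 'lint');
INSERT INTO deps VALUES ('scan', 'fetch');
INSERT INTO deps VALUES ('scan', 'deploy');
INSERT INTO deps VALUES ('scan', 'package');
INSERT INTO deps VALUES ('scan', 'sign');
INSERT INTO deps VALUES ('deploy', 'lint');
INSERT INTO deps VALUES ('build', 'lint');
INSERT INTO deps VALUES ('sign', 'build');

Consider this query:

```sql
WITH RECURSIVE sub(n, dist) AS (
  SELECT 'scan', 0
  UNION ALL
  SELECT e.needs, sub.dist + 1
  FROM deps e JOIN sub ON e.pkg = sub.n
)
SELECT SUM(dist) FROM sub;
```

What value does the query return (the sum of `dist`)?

21

Base: (scan, dist=0).
Iteration 1: edges from {scan} -> (deploy, dist=1), (fetch, dist=1), (package, dist=1), (sign, dist=1).
Iteration 2: edges from {deploy,fetch,package,sign} -> (build, dist=2) x2, (lint, dist=2), (verify, dist=2). [UNION ALL keeps all 4 new rows, including repeats]
Iteration 3: edges from {build,lint,verify} -> (lint, dist=3) x3. [UNION ALL keeps all 3 new rows, including repeats]
Iteration 4: no outgoing edges from {lint}; recursion stops.
SUM(dist) = 0 + 1 + 1 + 1 + 1 + 2 + 2 + 2 + 2 + 3 + 3 + 3 = 21.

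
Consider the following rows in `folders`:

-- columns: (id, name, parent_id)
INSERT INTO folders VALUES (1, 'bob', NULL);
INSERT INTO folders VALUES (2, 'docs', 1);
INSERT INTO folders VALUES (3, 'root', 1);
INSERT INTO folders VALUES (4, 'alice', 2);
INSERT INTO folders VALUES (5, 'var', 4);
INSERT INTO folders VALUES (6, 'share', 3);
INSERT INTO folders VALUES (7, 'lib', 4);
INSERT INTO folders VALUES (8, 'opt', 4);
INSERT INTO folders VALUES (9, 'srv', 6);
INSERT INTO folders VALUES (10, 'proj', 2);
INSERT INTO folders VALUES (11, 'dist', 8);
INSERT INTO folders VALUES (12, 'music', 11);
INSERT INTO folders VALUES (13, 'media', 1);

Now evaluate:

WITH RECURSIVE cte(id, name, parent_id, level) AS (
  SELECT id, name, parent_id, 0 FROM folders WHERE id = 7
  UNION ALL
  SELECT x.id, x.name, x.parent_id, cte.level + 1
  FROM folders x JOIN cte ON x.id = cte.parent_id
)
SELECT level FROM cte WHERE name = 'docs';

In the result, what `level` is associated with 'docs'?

2

Base: id=7 (lib), parent_id=4, level 0.
Iteration 1: join on id=4 -> alice (id 4, parent_id=2, level 1).
Iteration 2: join on id=2 -> docs (id 2, parent_id=1, level 2).
Iteration 3: join on id=1 -> bob (id 1, parent_id=NULL, level 3).
Iteration 4: parent_id is NULL; no match; recursion stops.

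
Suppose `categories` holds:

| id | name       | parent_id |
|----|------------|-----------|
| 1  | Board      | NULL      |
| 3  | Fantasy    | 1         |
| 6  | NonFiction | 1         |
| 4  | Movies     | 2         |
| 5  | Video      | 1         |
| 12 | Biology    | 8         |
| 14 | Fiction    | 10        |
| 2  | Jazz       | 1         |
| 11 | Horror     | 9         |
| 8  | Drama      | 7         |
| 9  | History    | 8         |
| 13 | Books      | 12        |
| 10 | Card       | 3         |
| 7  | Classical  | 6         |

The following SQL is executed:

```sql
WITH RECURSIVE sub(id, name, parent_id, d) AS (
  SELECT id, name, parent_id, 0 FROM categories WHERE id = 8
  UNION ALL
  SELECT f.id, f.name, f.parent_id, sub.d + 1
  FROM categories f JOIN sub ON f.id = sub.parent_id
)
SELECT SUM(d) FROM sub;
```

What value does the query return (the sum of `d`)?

6

Base: id=8 (Drama), parent_id=7, d 0.
Iteration 1: join on id=7 -> Classical (id 7, parent_id=6, d 1).
Iteration 2: join on id=6 -> NonFiction (id 6, parent_id=1, d 2).
Iteration 3: join on id=1 -> Board (id 1, parent_id=NULL, d 3).
Iteration 4: parent_id is NULL; no match; recursion stops.
SUM(d) = 0 + 1 + 2 + 3 = 6.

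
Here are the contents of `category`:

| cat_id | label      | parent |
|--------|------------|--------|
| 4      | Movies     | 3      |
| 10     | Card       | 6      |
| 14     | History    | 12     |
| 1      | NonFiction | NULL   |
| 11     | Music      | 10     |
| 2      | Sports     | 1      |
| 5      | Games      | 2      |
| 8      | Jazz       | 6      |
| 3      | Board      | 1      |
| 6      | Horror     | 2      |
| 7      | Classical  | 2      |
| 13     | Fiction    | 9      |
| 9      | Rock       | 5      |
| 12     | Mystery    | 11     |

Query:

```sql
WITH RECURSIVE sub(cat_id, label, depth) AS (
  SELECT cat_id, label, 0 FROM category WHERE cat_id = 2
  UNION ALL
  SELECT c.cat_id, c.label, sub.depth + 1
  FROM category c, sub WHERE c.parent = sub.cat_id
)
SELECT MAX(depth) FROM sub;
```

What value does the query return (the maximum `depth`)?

Base: cat_id=2 (Sports) at depth 0.
Iteration 1: rows with parent in {2} -> Games (id 5, depth 1), Horror (id 6, depth 1), Classical (id 7, depth 1).
Iteration 2: rows with parent in {5,6,7} -> Jazz (id 8, depth 2), Rock (id 9, depth 2), Card (id 10, depth 2).
Iteration 3: rows with parent in {8,9,10} -> Music (id 11, depth 3), Fiction (id 13, depth 3).
Iteration 4: rows with parent in {11,13} -> Mystery (id 12, depth 4).
Iteration 5: rows with parent in {12} -> History (id 14, depth 5).
Iteration 6: no rows with parent in {14}; recursion stops.
depth values: 0, 1, 1, 1, 2, 2, 2, 3, 3, 4, 5; the maximum is 5.

5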